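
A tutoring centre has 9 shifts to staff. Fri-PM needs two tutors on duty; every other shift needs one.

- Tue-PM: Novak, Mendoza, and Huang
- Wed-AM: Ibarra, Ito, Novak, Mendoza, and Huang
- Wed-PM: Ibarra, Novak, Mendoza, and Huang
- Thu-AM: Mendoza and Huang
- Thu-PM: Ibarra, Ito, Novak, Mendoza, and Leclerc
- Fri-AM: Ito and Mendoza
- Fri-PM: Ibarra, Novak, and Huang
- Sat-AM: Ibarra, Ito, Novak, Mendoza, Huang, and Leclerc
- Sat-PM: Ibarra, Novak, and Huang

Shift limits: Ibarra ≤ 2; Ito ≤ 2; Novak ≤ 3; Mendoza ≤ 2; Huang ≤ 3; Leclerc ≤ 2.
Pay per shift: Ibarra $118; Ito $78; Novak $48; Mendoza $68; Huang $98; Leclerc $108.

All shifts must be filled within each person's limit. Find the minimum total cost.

$730

Picking the cheapest available tutor for each shift independently would cost $570, but that ignores the shift limits.
An optimal schedule: Tue-PM→Novak, Wed-AM→Ito, Wed-PM→Huang, Thu-AM→Mendoza, Thu-PM→Ito, Fri-AM→Mendoza, Fri-PM→Novak+Huang, Sat-AM→Huang, Sat-PM→Novak.
Total: 48 + 78 + 98 + 68 + 78 + 68 + 48 + 98 + 98 + 48 = $730.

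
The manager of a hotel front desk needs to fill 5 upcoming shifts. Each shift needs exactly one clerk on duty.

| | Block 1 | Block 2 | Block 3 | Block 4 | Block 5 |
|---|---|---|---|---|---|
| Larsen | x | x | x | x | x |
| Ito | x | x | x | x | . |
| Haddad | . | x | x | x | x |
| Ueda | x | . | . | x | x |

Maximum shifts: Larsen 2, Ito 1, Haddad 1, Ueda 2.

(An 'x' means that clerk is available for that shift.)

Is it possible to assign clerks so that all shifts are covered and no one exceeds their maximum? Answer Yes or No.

Yes

One valid schedule: Block 1→Larsen, Block 2→Larsen, Block 3→Ito, Block 4→Ueda, Block 5→Haddad.
Loads: Larsen 2/2, Ito 1/1, Haddad 1/1, Ueda 1/2 — all within limits.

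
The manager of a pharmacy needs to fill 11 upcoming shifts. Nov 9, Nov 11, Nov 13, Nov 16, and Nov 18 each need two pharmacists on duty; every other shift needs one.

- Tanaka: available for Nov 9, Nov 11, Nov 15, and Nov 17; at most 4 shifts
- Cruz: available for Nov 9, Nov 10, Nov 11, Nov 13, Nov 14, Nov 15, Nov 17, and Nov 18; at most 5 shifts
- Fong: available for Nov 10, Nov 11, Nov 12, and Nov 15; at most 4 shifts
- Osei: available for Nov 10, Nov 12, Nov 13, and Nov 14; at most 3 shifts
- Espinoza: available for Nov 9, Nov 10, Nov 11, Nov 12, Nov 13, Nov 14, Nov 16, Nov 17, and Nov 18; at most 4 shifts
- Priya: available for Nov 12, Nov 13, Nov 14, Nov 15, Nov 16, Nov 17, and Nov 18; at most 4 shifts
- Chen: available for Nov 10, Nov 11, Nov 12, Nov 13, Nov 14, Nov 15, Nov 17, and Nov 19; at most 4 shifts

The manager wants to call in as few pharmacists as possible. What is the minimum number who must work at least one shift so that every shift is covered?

4

16 slots to fill and no one can take more than 5, so at least ⌈16/5⌉ = 4 pharmacists are needed.
Tanaka, Espinoza, Priya, and Chen alone can cover everything: Nov 9→Tanaka+Espinoza, Nov 10→Espinoza, Nov 11→Tanaka+Chen, Nov 12→Priya, Nov 13→Priya+Chen, Nov 14→Chen, Nov 15→Tanaka, Nov 16→Espinoza+Priya, Nov 17→Tanaka, Nov 18→Espinoza+Priya, Nov 19→Chen.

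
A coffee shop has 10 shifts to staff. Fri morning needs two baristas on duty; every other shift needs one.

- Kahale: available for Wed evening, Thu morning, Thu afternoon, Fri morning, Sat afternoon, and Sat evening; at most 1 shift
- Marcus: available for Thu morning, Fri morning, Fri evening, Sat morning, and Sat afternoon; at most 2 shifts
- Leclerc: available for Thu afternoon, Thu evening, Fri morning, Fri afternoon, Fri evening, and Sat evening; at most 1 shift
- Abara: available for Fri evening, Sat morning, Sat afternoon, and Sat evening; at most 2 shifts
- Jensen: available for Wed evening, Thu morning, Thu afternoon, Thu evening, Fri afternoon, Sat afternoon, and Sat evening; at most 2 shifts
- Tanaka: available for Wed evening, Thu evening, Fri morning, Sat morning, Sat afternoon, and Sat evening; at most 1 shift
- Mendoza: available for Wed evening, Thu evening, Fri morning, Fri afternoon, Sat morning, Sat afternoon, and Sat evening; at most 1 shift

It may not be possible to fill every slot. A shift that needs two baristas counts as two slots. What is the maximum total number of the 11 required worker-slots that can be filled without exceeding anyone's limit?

Total capacity across all baristas is 1+2+1+2+2+1+1 = 10, and 11 slots are needed, so at most 10 can be filled.
An assignment achieving 10: Wed evening→Jensen, Thu morning→Kahale, Thu afternoon→Leclerc, Thu evening→Tanaka, Fri morning→Mendoza, Fri afternoon→Jensen, Fri evening→Marcus, Sat morning→Marcus, Sat afternoon→Abara, Sat evening→Abara.
Loads: Kahale 1/1, Marcus 2/2, Leclerc 1/1, Abara 2/2, Jensen 2/2, Tanaka 1/1, Mendoza 1/1.

10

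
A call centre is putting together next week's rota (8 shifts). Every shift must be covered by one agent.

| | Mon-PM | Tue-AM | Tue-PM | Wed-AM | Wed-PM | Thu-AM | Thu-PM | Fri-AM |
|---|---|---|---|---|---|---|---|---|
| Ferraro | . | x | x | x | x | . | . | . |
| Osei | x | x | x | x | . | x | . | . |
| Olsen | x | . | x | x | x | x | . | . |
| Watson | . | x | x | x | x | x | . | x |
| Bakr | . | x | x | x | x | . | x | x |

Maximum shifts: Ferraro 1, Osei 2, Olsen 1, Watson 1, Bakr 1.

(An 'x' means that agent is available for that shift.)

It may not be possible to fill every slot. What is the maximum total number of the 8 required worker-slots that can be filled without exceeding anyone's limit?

6

Total capacity across all agents is 1+2+1+1+1 = 6, and 8 slots are needed, so at most 6 can be filled.
An assignment achieving 6: Mon-PM→Osei, Tue-AM→Ferraro, Wed-PM→Olsen, Thu-AM→Osei, Thu-PM→Bakr, Fri-AM→Watson.
Loads: Ferraro 1/1, Osei 2/2, Olsen 1/1, Watson 1/1, Bakr 1/1.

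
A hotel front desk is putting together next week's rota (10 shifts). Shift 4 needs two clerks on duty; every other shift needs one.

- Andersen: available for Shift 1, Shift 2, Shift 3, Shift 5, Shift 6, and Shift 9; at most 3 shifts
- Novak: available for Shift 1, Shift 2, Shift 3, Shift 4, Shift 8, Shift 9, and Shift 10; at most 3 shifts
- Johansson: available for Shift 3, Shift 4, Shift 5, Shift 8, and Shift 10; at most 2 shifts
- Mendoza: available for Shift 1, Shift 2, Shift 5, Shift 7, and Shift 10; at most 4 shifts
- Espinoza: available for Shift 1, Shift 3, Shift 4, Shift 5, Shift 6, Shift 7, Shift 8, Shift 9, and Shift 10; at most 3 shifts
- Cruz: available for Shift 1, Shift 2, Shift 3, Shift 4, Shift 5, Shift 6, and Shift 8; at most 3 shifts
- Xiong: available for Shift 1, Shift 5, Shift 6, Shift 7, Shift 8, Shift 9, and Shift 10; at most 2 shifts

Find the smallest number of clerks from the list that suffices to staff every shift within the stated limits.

11 slots to fill and no one can take more than 4, so at least ⌈11/4⌉ = 3 clerks are needed.
Any 3 clerks together have capacity at most 4+3+3 = 10 < 11 slots, so 3 can never suffice.
Andersen, Novak, Johansson, and Mendoza alone can cover everything: Shift 1→Andersen, Shift 2→Novak, Shift 3→Johansson, Shift 4→Novak+Johansson, Shift 5→Mendoza, Shift 6→Andersen, Shift 7→Mendoza, Shift 8→Novak, Shift 9→Andersen, Shift 10→Mendoza.

4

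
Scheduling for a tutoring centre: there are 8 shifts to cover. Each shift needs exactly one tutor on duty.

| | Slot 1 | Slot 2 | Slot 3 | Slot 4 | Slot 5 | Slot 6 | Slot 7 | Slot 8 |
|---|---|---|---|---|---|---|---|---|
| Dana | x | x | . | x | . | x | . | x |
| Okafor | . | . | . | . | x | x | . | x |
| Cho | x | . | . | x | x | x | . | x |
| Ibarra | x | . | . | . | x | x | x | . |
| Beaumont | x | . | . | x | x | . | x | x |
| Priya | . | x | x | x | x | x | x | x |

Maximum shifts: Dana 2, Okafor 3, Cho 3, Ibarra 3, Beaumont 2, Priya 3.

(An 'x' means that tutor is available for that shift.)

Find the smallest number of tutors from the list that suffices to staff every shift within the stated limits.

3

8 slots to fill and no one can take more than 3, so at least ⌈8/3⌉ = 3 tutors are needed.
Dana, Okafor, and Priya alone can cover everything: Slot 1→Dana, Slot 2→Dana, Slot 3→Priya, Slot 4→Priya, Slot 5→Okafor, Slot 6→Okafor, Slot 7→Priya, Slot 8→Okafor.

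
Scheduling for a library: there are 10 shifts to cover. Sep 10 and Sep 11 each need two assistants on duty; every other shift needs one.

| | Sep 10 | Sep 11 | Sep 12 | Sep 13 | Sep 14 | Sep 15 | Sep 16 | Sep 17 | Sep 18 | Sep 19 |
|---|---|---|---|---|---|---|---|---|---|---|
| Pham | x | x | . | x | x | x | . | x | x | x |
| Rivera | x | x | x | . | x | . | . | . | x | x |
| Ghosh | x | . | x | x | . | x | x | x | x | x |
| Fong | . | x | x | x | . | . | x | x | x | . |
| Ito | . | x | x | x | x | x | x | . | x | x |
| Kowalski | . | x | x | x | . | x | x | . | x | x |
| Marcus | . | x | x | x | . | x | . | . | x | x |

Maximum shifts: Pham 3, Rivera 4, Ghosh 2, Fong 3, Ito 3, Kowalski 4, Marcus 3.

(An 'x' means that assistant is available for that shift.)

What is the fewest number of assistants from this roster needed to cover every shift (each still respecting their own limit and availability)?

12 slots to fill and no one can take more than 4, so at least ⌈12/4⌉ = 3 assistants are needed.
Any 3 assistants together have capacity at most 4+4+3 = 11 < 12 slots, so 3 can never suffice.
Pham, Rivera, Ghosh, and Fong alone can cover everything: Sep 10→Pham+Rivera, Sep 11→Rivera+Fong, Sep 12→Rivera, Sep 13→Ghosh, Sep 14→Pham, Sep 15→Pham, Sep 16→Ghosh, Sep 17→Fong, Sep 18→Fong, Sep 19→Rivera.

4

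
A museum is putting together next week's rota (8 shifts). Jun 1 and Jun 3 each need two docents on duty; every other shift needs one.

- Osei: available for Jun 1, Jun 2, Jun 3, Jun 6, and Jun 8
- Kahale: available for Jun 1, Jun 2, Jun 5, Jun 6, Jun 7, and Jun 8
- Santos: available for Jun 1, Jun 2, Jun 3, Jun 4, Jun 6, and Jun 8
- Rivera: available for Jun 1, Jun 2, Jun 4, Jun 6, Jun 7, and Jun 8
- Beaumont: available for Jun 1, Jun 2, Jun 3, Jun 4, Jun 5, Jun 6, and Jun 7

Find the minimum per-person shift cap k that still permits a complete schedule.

With 5 docents and 10 worker-slots to fill, someone must work at least ⌈10/5⌉ = 2 shifts, so k ≥ 2.
k = 2 works: Jun 1→Rivera+Beaumont, Jun 2→Rivera, Jun 3→Osei+Santos, Jun 4→Santos, Jun 5→Kahale, Jun 6→Beaumont, Jun 7→Kahale, Jun 8→Osei.
Loads: Osei 2, Kahale 2, Santos 2, Rivera 2, Beaumont 2 — all ≤ 2.

2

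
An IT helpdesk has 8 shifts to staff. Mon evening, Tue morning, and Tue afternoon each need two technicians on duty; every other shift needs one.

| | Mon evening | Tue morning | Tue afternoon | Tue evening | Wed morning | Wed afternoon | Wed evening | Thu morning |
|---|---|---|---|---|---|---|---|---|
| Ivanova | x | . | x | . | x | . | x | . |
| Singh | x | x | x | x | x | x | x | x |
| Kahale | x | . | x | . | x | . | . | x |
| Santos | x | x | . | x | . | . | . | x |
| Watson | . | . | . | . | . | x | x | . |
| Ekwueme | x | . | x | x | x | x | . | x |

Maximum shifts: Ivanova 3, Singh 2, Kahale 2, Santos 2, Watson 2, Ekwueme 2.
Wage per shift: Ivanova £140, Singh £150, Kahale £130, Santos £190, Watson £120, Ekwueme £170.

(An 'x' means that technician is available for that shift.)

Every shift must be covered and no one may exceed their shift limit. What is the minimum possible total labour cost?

£1580

Tue morning can only be covered by Singh and Santos, so that assignment is forced.
Picking the cheapest available technician for each shift independently would cost £1530, but that ignores the shift limits.
An optimal schedule: Mon evening→Ivanova+Ekwueme, Tue morning→Singh+Santos, Tue afternoon→Kahale+Ivanova, Tue evening→Singh, Wed morning→Ivanova, Wed afternoon→Watson, Wed evening→Watson, Thu morning→Kahale.
Total: 140 + 170 + 150 + 190 + 130 + 140 + 150 + 140 + 120 + 120 + 130 = £1580.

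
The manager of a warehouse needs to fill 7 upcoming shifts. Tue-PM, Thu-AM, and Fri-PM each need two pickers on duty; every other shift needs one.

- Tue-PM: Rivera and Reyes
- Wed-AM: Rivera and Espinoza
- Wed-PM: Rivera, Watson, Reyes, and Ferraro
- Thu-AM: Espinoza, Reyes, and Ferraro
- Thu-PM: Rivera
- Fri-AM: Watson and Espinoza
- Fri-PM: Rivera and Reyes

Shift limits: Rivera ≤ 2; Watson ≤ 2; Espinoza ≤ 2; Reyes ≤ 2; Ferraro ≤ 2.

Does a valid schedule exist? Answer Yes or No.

Total capacity is 10 and 10 slots are needed, so capacity alone doesn't rule it out.
Shifts {Tue-PM, Thu-PM, Fri-PM} need 5 worker-slots in total, but the pickers available for any of those shifts (Rivera and Reyes) can supply at most 4 among them. So no valid schedule exists.

No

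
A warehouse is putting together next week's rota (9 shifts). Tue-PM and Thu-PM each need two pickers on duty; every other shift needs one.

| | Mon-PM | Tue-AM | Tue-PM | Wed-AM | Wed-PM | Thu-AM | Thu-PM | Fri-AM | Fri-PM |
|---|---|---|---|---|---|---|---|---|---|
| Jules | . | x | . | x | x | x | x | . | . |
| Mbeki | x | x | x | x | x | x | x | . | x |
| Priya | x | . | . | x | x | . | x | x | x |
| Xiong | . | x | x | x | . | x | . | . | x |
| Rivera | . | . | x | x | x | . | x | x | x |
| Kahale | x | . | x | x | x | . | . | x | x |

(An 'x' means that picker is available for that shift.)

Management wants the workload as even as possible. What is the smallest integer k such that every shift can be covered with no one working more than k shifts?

With 6 pickers and 11 worker-slots to fill, someone must work at least ⌈11/6⌉ = 2 shifts, so k ≥ 2.
k = 2 works: Mon-PM→Mbeki, Tue-AM→Jules, Tue-PM→Xiong+Rivera, Wed-AM→Kahale, Wed-PM→Mbeki, Thu-AM→Jules, Thu-PM→Priya+Rivera, Fri-AM→Priya, Fri-PM→Xiong.
Loads: Jules 2, Mbeki 2, Priya 2, Xiong 2, Rivera 2, Kahale 1 — all ≤ 2.

2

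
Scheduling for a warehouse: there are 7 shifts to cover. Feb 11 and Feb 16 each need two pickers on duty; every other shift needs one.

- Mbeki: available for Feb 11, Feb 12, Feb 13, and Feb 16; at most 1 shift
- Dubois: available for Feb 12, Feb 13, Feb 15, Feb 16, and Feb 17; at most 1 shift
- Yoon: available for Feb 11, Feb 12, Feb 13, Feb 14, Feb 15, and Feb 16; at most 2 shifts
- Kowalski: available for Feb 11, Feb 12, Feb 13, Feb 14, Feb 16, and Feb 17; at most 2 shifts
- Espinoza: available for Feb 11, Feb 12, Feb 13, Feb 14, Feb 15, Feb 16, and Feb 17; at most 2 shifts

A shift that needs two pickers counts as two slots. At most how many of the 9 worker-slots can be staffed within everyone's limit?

Total capacity across all pickers is 1+1+2+2+2 = 8, and 9 slots are needed, so at most 8 can be filled.
An assignment achieving 8: Feb 11→Mbeki+Yoon, Feb 12→Kowalski, Feb 13→Espinoza, Feb 14→Yoon, Feb 15→Dubois, Feb 16→Espinoza, Feb 17→Kowalski.
Loads: Mbeki 1/1, Dubois 1/1, Yoon 2/2, Kowalski 2/2, Espinoza 2/2.

8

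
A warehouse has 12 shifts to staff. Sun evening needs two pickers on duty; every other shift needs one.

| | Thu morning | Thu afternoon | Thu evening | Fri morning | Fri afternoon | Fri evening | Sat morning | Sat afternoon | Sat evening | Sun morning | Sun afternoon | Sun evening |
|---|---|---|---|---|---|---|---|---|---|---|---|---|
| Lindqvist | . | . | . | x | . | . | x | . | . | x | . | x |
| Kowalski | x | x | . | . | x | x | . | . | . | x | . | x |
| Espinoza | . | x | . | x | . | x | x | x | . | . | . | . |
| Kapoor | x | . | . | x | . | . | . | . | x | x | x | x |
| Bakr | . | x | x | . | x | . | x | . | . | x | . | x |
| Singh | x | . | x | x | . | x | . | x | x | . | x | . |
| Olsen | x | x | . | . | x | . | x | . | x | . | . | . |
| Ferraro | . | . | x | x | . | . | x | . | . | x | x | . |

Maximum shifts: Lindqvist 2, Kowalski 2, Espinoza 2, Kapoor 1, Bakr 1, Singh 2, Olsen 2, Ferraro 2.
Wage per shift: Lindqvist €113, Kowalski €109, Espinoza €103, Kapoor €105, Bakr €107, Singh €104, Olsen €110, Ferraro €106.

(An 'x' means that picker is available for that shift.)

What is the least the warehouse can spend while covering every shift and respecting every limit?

€1389

Picking the cheapest available picker for each shift independently would cost €1355, but that ignores the shift limits.
An optimal schedule: Thu morning→Kowalski, Thu afternoon→Olsen, Thu evening→Singh, Fri morning→Ferraro, Fri afternoon→Bakr, Fri evening→Espinoza, Sat morning→Olsen, Sat afternoon→Espinoza, Sat evening→Singh, Sun morning→Ferraro, Sun afternoon→Kapoor, Sun evening→Kowalski+Lindqvist.
Total: 109 + 110 + 104 + 106 + 107 + 103 + 110 + 103 + 104 + 106 + 105 + 109 + 113 = €1389.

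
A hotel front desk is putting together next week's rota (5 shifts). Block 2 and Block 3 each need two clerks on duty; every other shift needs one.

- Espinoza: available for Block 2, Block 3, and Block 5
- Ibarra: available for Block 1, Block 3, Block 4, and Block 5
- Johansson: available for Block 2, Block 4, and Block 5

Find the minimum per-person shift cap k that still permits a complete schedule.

With 3 clerks and 7 worker-slots to fill, someone must work at least ⌈7/3⌉ = 3 shifts, so k ≥ 3.
k = 3 works: Block 1→Ibarra, Block 2→Espinoza+Johansson, Block 3→Espinoza+Ibarra, Block 4→Ibarra, Block 5→Espinoza.
Loads: Espinoza 3, Ibarra 3, Johansson 1 — all ≤ 3.

3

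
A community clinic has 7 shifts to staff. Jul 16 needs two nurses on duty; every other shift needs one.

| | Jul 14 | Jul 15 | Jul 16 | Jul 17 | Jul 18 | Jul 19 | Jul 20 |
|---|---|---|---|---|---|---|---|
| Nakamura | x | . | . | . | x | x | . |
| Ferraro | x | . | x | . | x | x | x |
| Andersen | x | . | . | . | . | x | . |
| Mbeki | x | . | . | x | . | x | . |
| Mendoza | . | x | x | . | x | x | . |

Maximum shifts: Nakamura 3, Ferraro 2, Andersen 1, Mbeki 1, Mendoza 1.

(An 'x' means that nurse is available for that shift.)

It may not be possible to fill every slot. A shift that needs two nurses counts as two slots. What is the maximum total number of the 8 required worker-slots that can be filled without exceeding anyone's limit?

Total capacity across all nurses is 3+2+1+1+1 = 8, and 8 slots are needed, so at most 8 can be filled.
Shifts {Jul 15, Jul 16} need 3 slots but only Ferraro and Mendoza are available for them, supplying at most 2 — so at least 1 slot must go unfilled.
An assignment achieving 7: Jul 14→Nakamura, Jul 15→Mendoza, Jul 16→Ferraro, Jul 17→Mbeki, Jul 18→Nakamura, Jul 19→Nakamura, Jul 20→Ferraro.
Loads: Nakamura 3/3, Ferraro 2/2, Andersen 0/1, Mbeki 1/1, Mendoza 1/1.

7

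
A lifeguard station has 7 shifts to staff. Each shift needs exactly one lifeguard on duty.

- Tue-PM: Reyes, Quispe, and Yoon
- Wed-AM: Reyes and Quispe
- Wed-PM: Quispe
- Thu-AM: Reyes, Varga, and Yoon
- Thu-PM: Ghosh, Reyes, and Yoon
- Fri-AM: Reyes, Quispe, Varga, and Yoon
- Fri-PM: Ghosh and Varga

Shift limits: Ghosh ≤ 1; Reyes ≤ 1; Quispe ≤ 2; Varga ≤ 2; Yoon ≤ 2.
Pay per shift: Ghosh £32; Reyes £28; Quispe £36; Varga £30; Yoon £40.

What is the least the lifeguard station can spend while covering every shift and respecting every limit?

Wed-PM can only be covered by Quispe, so that assignment is forced.
Picking the cheapest available lifeguard for each shift independently would cost £206, but that ignores the shift limits.
An optimal schedule: Tue-PM→Quispe, Wed-AM→Reyes, Wed-PM→Quispe, Thu-AM→Varga, Thu-PM→Yoon, Fri-AM→Varga, Fri-PM→Ghosh.
Total: 36 + 28 + 36 + 30 + 40 + 30 + 32 = £232.

£232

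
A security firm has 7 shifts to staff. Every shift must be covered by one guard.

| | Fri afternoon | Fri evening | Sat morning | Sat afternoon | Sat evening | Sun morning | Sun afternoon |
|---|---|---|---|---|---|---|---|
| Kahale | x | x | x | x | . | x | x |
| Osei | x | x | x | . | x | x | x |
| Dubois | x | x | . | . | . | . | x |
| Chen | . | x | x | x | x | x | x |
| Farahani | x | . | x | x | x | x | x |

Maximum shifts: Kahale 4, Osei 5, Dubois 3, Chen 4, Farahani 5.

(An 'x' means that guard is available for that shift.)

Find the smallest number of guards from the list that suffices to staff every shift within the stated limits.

2

7 slots to fill and no one can take more than 5, so at least ⌈7/5⌉ = 2 guards are needed.
Kahale and Osei alone can cover everything: Fri afternoon→Kahale, Fri evening→Kahale, Sat morning→Kahale, Sat afternoon→Kahale, Sat evening→Osei, Sun morning→Osei, Sun afternoon→Osei.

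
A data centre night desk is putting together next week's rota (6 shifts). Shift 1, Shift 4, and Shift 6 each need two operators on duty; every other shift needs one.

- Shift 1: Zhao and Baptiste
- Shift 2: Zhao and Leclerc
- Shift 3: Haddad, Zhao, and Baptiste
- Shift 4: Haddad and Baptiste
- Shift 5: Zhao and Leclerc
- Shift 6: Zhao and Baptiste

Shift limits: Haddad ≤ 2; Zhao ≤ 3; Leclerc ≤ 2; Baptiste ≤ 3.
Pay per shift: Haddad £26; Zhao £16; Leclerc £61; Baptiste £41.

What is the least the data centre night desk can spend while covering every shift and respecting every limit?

Shift 1 can only be covered by Zhao and Baptiste, so that assignment is forced.
Shift 4 can only be covered by Haddad and Baptiste, so that assignment is forced.
Shift 6 can only be covered by Zhao and Baptiste, so that assignment is forced.
Picking the cheapest available operator for each shift independently would cost £229, but that ignores the shift limits.
An optimal schedule: Shift 1→Zhao+Baptiste, Shift 2→Zhao, Shift 3→Haddad, Shift 4→Haddad+Baptiste, Shift 5→Leclerc, Shift 6→Zhao+Baptiste.
Total: 16 + 41 + 16 + 26 + 26 + 41 + 61 + 16 + 41 = £284.

£284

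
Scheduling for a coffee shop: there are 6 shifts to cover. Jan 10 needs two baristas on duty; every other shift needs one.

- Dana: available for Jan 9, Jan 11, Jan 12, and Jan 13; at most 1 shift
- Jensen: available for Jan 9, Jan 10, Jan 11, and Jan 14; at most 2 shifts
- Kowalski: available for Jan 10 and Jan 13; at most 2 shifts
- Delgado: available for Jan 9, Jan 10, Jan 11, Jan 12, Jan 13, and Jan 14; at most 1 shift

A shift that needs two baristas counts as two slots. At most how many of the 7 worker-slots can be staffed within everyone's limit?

Total capacity across all baristas is 1+2+2+1 = 6, and 7 slots are needed, so at most 6 can be filled.
An assignment achieving 6: Jan 9→Jensen, Jan 10→Kowalski+Delgado, Jan 12→Dana, Jan 13→Kowalski, Jan 14→Jensen.
Loads: Dana 1/1, Jensen 2/2, Kowalski 2/2, Delgado 1/1.

6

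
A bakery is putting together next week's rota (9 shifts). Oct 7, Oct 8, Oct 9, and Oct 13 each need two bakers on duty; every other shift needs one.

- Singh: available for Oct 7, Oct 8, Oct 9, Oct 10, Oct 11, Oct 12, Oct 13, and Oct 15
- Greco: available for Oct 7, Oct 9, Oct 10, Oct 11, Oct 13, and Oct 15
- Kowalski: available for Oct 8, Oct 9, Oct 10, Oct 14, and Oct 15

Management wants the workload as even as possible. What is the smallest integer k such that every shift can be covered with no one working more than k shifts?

With 3 bakers and 13 worker-slots to fill, someone must work at least ⌈13/3⌉ = 5 shifts, so k ≥ 5.
k = 5 works: Oct 7→Singh+Greco, Oct 8→Singh+Kowalski, Oct 9→Greco+Kowalski, Oct 10→Greco, Oct 11→Singh, Oct 12→Singh, Oct 13→Singh+Greco, Oct 14→Kowalski, Oct 15→Greco.
Loads: Singh 5, Greco 5, Kowalski 3 — all ≤ 5.

5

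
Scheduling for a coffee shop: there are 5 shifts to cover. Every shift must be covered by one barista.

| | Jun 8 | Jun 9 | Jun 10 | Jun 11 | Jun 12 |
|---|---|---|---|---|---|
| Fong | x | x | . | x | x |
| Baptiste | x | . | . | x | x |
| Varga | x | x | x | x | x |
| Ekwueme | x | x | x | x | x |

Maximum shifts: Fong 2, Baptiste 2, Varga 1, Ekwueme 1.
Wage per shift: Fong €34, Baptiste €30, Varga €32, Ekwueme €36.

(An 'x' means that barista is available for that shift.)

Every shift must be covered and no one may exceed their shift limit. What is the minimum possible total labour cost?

Picking the cheapest available barista for each shift independently would cost €154, but that ignores the shift limits.
An optimal schedule: Jun 8→Fong, Jun 9→Fong, Jun 10→Varga, Jun 11→Baptiste, Jun 12→Baptiste.
Total: 34 + 34 + 32 + 30 + 30 = €160.

€160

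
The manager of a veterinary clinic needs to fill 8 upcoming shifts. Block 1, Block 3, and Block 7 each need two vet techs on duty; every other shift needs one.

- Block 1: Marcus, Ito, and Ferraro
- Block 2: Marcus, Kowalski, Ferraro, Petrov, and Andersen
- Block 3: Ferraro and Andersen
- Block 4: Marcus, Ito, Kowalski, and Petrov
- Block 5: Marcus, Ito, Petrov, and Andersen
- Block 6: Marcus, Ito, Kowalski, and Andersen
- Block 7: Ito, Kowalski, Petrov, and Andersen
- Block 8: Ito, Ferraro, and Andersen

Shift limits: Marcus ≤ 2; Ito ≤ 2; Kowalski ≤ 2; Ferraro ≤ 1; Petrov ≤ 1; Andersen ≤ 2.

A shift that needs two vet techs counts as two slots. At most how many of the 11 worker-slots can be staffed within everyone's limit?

10

Total capacity across all vet techs is 2+2+2+1+1+2 = 10, and 11 slots are needed, so at most 10 can be filled.
An assignment achieving 10: Block 1→Marcus+Ito, Block 3→Ferraro+Andersen, Block 4→Marcus, Block 5→Petrov, Block 6→Kowalski, Block 7→Kowalski+Andersen, Block 8→Ito.
Loads: Marcus 2/2, Ito 2/2, Kowalski 2/2, Ferraro 1/1, Petrov 1/1, Andersen 2/2.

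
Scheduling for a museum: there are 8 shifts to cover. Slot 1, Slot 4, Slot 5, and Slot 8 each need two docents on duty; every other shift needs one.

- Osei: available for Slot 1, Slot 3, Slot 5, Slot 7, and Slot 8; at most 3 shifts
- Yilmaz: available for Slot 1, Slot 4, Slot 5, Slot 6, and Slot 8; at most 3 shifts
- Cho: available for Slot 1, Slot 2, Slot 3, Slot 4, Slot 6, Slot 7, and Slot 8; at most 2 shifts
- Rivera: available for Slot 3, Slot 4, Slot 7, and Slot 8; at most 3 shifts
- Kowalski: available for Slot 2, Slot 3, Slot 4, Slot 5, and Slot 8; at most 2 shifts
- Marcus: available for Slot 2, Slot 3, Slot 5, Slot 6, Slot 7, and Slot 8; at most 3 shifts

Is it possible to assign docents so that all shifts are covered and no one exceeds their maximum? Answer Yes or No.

Yes

One valid schedule: Slot 1→Osei+Yilmaz, Slot 2→Cho, Slot 3→Osei, Slot 4→Yilmaz+Cho, Slot 5→Kowalski+Marcus, Slot 6→Yilmaz, Slot 7→Osei, Slot 8→Rivera+Kowalski.
Loads: Osei 3/3, Yilmaz 3/3, Cho 2/2, Rivera 1/3, Kowalski 2/2, Marcus 1/3 — all within limits.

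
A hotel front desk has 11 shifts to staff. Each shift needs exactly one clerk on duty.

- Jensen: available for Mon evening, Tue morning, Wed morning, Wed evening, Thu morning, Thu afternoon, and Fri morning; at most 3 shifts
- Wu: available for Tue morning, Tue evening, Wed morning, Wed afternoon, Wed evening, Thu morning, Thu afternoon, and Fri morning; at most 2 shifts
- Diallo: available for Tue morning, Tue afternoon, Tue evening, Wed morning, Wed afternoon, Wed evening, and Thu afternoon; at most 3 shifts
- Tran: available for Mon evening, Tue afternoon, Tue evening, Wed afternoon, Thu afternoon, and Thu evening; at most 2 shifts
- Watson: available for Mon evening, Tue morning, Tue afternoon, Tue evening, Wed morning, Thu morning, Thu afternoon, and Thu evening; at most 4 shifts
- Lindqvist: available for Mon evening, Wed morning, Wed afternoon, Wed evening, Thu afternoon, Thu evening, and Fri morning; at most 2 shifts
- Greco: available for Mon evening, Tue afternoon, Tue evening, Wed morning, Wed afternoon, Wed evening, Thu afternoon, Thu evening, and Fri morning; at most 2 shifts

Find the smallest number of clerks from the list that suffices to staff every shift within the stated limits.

4

11 slots to fill and no one can take more than 4, so at least ⌈11/4⌉ = 3 clerks are needed.
Any 3 clerks together have capacity at most 4+3+3 = 10 < 11 slots, so 3 can never suffice.
Jensen, Wu, Diallo, and Watson alone can cover everything: Mon evening→Jensen, Tue morning→Diallo, Tue afternoon→Diallo, Tue evening→Wu, Wed morning→Diallo, Wed afternoon→Wu, Wed evening→Jensen, Thu morning→Watson, Thu afternoon→Watson, Thu evening→Watson, Fri morning→Jensen.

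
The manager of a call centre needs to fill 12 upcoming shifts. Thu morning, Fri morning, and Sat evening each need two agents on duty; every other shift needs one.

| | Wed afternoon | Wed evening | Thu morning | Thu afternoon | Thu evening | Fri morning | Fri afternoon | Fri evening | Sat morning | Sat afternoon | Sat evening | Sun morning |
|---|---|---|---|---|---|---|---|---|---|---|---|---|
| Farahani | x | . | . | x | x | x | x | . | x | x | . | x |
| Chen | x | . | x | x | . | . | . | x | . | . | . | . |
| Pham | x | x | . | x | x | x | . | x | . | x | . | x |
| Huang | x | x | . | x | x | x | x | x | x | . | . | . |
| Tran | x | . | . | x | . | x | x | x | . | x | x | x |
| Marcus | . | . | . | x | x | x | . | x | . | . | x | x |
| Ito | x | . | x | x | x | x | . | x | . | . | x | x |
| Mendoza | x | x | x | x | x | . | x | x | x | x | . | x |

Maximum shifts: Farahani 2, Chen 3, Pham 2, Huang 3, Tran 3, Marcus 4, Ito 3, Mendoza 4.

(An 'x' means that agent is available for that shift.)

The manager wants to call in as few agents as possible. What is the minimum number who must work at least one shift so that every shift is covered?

15 slots to fill and no one can take more than 4, so at least ⌈15/4⌉ = 4 agents are needed.
Any 4 agents together have capacity at most 4+4+3+3 = 14 < 15 slots, so 4 can never suffice.
Farahani, Chen, Huang, Marcus, and Ito alone can cover everything: Wed afternoon→Chen, Wed evening→Huang, Thu morning→Chen+Ito, Thu afternoon→Marcus, Thu evening→Huang, Fri morning→Marcus+Ito, Fri afternoon→Farahani, Fri evening→Chen, Sat morning→Huang, Sat afternoon→Farahani, Sat evening→Marcus+Ito, Sun morning→Marcus.

5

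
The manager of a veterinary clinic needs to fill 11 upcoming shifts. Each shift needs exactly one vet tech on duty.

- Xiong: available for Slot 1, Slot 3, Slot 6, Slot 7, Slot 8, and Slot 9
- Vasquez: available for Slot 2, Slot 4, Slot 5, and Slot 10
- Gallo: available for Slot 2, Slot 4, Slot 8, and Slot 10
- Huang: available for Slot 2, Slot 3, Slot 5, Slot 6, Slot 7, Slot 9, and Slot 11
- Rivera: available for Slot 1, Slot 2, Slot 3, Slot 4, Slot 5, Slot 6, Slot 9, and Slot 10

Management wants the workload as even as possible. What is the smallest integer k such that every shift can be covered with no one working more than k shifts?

With 5 vet techs and 11 worker-slots to fill, someone must work at least ⌈11/5⌉ = 3 shifts, so k ≥ 3.
k = 3 works: Slot 1→Xiong, Slot 2→Gallo, Slot 3→Huang, Slot 4→Vasquez, Slot 5→Vasquez, Slot 6→Huang, Slot 7→Xiong, Slot 8→Xiong, Slot 9→Rivera, Slot 10→Vasquez, Slot 11→Huang.
Loads: Xiong 3, Vasquez 3, Gallo 1, Huang 3, Rivera 1 — all ≤ 3.

3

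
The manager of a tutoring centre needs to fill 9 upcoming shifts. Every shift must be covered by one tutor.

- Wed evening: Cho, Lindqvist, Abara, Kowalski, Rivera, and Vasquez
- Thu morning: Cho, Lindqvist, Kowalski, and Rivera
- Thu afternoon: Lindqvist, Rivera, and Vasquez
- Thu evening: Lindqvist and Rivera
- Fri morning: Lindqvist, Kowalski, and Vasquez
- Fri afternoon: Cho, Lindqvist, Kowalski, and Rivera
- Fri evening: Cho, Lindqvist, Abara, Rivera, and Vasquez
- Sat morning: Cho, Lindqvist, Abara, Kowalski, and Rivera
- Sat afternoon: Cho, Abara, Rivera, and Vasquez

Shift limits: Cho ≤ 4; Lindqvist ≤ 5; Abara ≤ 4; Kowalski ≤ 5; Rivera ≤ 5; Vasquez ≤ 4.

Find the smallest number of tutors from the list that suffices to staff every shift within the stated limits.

2

9 slots to fill and no one can take more than 5, so at least ⌈9/5⌉ = 2 tutors are needed.
Cho and Lindqvist alone can cover everything: Wed evening→Cho, Thu morning→Cho, Thu afternoon→Lindqvist, Thu evening→Lindqvist, Fri morning→Lindqvist, Fri afternoon→Cho, Fri evening→Lindqvist, Sat morning→Lindqvist, Sat afternoon→Cho.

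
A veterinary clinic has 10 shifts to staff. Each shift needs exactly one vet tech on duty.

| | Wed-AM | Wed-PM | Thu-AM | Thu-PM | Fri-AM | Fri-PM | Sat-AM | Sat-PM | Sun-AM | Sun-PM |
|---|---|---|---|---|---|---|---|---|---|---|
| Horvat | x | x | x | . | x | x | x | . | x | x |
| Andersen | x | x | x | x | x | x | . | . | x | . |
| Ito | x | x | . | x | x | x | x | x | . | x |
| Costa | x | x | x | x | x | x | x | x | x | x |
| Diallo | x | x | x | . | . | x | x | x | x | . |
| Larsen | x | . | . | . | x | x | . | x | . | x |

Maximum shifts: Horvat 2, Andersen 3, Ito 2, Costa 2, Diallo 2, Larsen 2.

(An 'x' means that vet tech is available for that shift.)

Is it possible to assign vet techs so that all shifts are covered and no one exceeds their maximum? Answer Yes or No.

One valid schedule: Wed-AM→Costa, Wed-PM→Andersen, Thu-AM→Horvat, Thu-PM→Andersen, Fri-AM→Costa, Fri-PM→Diallo, Sat-AM→Horvat, Sat-PM→Ito, Sun-AM→Andersen, Sun-PM→Ito.
Loads: Horvat 2/2, Andersen 3/3, Ito 2/2, Costa 2/2, Diallo 1/2, Larsen 0/2 — all within limits.

Yes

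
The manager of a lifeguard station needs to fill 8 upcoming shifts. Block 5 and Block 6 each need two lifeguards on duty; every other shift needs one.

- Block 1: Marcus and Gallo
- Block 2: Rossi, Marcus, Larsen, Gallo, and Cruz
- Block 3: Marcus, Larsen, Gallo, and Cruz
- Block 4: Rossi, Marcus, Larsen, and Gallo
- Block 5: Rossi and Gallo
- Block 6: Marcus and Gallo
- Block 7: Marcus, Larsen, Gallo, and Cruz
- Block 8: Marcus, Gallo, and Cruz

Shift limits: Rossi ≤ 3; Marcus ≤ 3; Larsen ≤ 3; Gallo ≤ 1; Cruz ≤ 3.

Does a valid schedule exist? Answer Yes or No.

No

Total capacity is 13 and 10 slots are needed, so capacity alone doesn't rule it out.
Shifts {Block 5, Block 6} need 4 worker-slots in total, but the lifeguards available for any of those shifts (Rossi, Marcus, and Gallo) can supply at most 3 among them. So no valid schedule exists.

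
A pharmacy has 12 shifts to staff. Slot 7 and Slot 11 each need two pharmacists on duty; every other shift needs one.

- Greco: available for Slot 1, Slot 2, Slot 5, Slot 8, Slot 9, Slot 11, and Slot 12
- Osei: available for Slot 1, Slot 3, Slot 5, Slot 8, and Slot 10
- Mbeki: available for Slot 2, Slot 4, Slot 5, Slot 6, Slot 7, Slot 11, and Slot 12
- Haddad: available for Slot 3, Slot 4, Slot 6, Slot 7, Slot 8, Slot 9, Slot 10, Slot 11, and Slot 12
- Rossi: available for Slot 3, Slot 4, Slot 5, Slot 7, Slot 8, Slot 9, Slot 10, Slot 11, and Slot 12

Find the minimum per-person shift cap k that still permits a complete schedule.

3

With 5 pharmacists and 14 worker-slots to fill, someone must work at least ⌈14/5⌉ = 3 shifts, so k ≥ 3.
k = 3 works: Slot 1→Greco, Slot 2→Greco, Slot 3→Osei, Slot 4→Mbeki, Slot 5→Osei, Slot 6→Mbeki, Slot 7→Mbeki+Haddad, Slot 8→Haddad, Slot 9→Greco, Slot 10→Osei, Slot 11→Haddad+Rossi, Slot 12→Rossi.
Loads: Greco 3, Osei 3, Mbeki 3, Haddad 3, Rossi 2 — all ≤ 3.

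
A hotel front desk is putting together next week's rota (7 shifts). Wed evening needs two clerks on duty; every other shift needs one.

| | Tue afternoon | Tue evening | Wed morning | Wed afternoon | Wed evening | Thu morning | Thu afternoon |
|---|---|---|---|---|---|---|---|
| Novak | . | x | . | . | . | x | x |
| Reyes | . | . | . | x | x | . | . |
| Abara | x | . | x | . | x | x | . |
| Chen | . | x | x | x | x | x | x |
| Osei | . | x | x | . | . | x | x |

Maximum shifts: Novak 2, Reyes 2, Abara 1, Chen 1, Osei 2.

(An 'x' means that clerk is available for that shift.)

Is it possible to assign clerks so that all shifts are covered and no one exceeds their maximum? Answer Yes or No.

Yes

Tue afternoon can only be covered by Abara, so that assignment is forced.
One valid schedule: Tue afternoon→Abara, Tue evening→Novak, Wed morning→Osei, Wed afternoon→Reyes, Wed evening→Reyes+Chen, Thu morning→Osei, Thu afternoon→Novak.
Loads: Novak 2/2, Reyes 2/2, Abara 1/1, Chen 1/1, Osei 2/2 — all within limits.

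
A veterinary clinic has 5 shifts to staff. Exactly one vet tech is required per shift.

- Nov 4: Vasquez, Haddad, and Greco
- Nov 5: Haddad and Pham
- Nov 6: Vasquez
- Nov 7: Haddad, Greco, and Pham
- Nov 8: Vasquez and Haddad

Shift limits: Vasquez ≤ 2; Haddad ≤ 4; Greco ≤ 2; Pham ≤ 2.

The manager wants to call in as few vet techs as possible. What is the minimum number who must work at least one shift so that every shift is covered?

5 slots to fill and no one can take more than 4, so at least ⌈5/4⌉ = 2 vet techs are needed.
Vasquez and Haddad alone can cover everything: Nov 4→Vasquez, Nov 5→Haddad, Nov 6→Vasquez, Nov 7→Haddad, Nov 8→Haddad.

2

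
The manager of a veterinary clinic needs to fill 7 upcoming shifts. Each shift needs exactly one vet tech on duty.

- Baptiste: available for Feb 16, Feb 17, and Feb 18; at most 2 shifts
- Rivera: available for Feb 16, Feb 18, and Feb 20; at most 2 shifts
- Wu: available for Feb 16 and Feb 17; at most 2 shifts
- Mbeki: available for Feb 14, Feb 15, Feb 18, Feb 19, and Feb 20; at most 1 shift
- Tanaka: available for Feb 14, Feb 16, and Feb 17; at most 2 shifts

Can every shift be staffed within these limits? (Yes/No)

Total capacity is 9 and 7 slots are needed, so capacity alone doesn't rule it out.
Shifts {Feb 15, Feb 19} need 2 worker-slots in total, but the vet techs available for any of those shifts (Mbeki) can supply at most 1 among them. So no valid schedule exists.

No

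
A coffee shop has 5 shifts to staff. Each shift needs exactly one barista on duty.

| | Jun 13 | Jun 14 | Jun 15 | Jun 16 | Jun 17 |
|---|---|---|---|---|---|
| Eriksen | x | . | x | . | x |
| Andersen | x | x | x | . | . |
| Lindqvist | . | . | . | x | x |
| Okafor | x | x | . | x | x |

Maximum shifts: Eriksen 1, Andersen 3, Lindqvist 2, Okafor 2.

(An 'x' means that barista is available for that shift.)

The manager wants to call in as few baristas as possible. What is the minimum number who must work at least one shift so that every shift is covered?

2

5 slots to fill and no one can take more than 3, so at least ⌈5/3⌉ = 2 baristas are needed.
Andersen and Lindqvist alone can cover everything: Jun 13→Andersen, Jun 14→Andersen, Jun 15→Andersen, Jun 16→Lindqvist, Jun 17→Lindqvist.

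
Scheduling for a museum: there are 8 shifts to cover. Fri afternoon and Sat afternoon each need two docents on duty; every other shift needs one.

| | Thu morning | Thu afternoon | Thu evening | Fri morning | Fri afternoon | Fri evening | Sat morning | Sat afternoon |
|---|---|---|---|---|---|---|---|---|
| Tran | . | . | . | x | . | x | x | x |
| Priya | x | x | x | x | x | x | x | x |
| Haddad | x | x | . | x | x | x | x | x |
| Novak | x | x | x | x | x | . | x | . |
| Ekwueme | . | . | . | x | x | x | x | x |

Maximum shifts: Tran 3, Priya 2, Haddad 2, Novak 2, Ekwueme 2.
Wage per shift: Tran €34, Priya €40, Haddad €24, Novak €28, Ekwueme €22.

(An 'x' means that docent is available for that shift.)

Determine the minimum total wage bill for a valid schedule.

Picking the cheapest available docent for each shift independently would cost €234, but that ignores the shift limits.
An optimal schedule: Thu morning→Haddad, Thu afternoon→Haddad, Thu evening→Novak, Fri morning→Tran, Fri afternoon→Ekwueme+Novak, Fri evening→Ekwueme, Sat morning→Tran, Sat afternoon→Tran+Priya.
Total: 24 + 24 + 28 + 34 + 22 + 28 + 22 + 34 + 34 + 40 = €290.

€290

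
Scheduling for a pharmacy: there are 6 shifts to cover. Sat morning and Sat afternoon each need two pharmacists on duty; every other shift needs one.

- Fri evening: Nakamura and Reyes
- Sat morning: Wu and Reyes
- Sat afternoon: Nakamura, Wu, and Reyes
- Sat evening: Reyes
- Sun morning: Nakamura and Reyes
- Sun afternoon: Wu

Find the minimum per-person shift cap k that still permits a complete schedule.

With 3 pharmacists and 8 worker-slots to fill, someone must work at least ⌈8/3⌉ = 3 shifts, so k ≥ 3.
k = 3 works: Fri evening→Nakamura, Sat morning→Wu+Reyes, Sat afternoon→Nakamura+Wu, Sat evening→Reyes, Sun morning→Nakamura, Sun afternoon→Wu.
Loads: Nakamura 3, Wu 3, Reyes 2 — all ≤ 3.

3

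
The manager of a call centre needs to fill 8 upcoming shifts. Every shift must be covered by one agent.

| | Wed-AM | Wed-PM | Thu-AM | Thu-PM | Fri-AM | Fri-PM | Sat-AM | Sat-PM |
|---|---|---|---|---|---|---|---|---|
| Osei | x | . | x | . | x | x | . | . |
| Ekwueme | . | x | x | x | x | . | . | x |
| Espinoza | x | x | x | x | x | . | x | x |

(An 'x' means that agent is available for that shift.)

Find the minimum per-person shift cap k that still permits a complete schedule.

With 3 agents and 8 worker-slots to fill, someone must work at least ⌈8/3⌉ = 3 shifts, so k ≥ 3.
k = 3 works: Wed-AM→Osei, Wed-PM→Ekwueme, Thu-AM→Osei, Thu-PM→Ekwueme, Fri-AM→Espinoza, Fri-PM→Osei, Sat-AM→Espinoza, Sat-PM→Ekwueme.
Loads: Osei 3, Ekwueme 3, Espinoza 2 — all ≤ 3.

3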